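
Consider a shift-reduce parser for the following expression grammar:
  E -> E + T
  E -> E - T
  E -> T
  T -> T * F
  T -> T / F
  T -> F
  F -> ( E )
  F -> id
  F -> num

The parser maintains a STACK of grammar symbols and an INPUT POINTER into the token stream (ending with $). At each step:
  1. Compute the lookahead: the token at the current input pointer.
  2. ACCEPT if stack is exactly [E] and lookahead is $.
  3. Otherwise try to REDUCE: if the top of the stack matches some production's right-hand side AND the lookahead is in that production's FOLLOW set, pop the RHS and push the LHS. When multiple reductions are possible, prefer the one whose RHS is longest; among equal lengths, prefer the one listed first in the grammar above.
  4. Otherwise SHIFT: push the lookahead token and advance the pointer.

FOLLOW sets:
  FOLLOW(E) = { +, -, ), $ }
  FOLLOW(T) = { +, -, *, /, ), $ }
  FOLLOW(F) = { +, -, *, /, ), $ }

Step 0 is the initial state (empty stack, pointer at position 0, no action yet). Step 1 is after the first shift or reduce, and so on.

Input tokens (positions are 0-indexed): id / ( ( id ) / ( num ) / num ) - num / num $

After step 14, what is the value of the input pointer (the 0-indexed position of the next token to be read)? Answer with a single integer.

Step 1: shift id. Stack=[id] ptr=1 lookahead=/ remaining=[/ ( ( id ) / ( num ) / num ) - num / num $]
Step 2: reduce F->id. Stack=[F] ptr=1 lookahead=/ remaining=[/ ( ( id ) / ( num ) / num ) - num / num $]
Step 3: reduce T->F. Stack=[T] ptr=1 lookahead=/ remaining=[/ ( ( id ) / ( num ) / num ) - num / num $]
Step 4: shift /. Stack=[T /] ptr=2 lookahead=( remaining=[( ( id ) / ( num ) / num ) - num / num $]
Step 5: shift (. Stack=[T / (] ptr=3 lookahead=( remaining=[( id ) / ( num ) / num ) - num / num $]
Step 6: shift (. Stack=[T / ( (] ptr=4 lookahead=id remaining=[id ) / ( num ) / num ) - num / num $]
Step 7: shift id. Stack=[T / ( ( id] ptr=5 lookahead=) remaining=[) / ( num ) / num ) - num / num $]
Step 8: reduce F->id. Stack=[T / ( ( F] ptr=5 lookahead=) remaining=[) / ( num ) / num ) - num / num $]
Step 9: reduce T->F. Stack=[T / ( ( T] ptr=5 lookahead=) remaining=[) / ( num ) / num ) - num / num $]
Step 10: reduce E->T. Stack=[T / ( ( E] ptr=5 lookahead=) remaining=[) / ( num ) / num ) - num / num $]
Step 11: shift ). Stack=[T / ( ( E )] ptr=6 lookahead=/ remaining=[/ ( num ) / num ) - num / num $]
Step 12: reduce F->( E ). Stack=[T / ( F] ptr=6 lookahead=/ remaining=[/ ( num ) / num ) - num / num $]
Step 13: reduce T->F. Stack=[T / ( T] ptr=6 lookahead=/ remaining=[/ ( num ) / num ) - num / num $]
Step 14: shift /. Stack=[T / ( T /] ptr=7 lookahead=( remaining=[( num ) / num ) - num / num $]

Answer: 7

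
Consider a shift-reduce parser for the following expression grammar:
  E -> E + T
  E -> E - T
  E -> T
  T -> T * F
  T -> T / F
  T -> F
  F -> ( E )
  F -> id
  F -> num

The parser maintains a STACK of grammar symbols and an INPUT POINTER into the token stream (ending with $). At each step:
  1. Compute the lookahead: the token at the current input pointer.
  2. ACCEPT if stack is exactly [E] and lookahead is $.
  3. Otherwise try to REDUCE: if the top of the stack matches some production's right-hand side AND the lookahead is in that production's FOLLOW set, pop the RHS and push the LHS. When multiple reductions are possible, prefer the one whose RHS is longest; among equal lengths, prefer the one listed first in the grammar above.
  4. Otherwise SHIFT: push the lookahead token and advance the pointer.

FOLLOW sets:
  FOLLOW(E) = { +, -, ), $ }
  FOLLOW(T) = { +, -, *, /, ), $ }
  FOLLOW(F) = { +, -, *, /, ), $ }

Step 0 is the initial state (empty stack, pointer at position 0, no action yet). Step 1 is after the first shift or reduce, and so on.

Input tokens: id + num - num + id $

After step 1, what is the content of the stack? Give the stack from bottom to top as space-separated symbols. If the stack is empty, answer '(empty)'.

Step 1: shift id. Stack=[id] ptr=1 lookahead=+ remaining=[+ num - num + id $]

Answer: id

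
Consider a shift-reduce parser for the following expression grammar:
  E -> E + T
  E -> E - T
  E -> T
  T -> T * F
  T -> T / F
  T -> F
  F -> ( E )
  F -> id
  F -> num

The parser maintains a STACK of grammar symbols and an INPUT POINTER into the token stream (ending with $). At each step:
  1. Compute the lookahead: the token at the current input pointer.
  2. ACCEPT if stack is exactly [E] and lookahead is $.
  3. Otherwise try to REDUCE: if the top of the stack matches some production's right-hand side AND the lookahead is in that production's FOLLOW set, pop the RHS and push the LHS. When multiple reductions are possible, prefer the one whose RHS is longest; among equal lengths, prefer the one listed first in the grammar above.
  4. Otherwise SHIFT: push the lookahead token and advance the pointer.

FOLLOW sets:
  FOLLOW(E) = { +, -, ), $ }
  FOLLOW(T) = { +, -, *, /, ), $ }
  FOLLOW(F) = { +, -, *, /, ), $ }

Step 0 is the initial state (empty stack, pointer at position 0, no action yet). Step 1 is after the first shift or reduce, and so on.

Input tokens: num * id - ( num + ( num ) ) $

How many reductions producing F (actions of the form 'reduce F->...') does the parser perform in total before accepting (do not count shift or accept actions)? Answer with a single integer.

Step 1: shift num. Stack=[num] ptr=1 lookahead=* remaining=[* id - ( num + ( num ) ) $]
Step 2: reduce F->num. Stack=[F] ptr=1 lookahead=* remaining=[* id - ( num + ( num ) ) $]
Step 3: reduce T->F. Stack=[T] ptr=1 lookahead=* remaining=[* id - ( num + ( num ) ) $]
Step 4: shift *. Stack=[T *] ptr=2 lookahead=id remaining=[id - ( num + ( num ) ) $]
Step 5: shift id. Stack=[T * id] ptr=3 lookahead=- remaining=[- ( num + ( num ) ) $]
Step 6: reduce F->id. Stack=[T * F] ptr=3 lookahead=- remaining=[- ( num + ( num ) ) $]
Step 7: reduce T->T * F. Stack=[T] ptr=3 lookahead=- remaining=[- ( num + ( num ) ) $]
Step 8: reduce E->T. Stack=[E] ptr=3 lookahead=- remaining=[- ( num + ( num ) ) $]
Step 9: shift -. Stack=[E -] ptr=4 lookahead=( remaining=[( num + ( num ) ) $]
Step 10: shift (. Stack=[E - (] ptr=5 lookahead=num remaining=[num + ( num ) ) $]
Step 11: shift num. Stack=[E - ( num] ptr=6 lookahead=+ remaining=[+ ( num ) ) $]
Step 12: reduce F->num. Stack=[E - ( F] ptr=6 lookahead=+ remaining=[+ ( num ) ) $]
Step 13: reduce T->F. Stack=[E - ( T] ptr=6 lookahead=+ remaining=[+ ( num ) ) $]
Step 14: reduce E->T. Stack=[E - ( E] ptr=6 lookahead=+ remaining=[+ ( num ) ) $]
Step 15: shift +. Stack=[E - ( E +] ptr=7 lookahead=( remaining=[( num ) ) $]
Step 16: shift (. Stack=[E - ( E + (] ptr=8 lookahead=num remaining=[num ) ) $]
Step 17: shift num. Stack=[E - ( E + ( num] ptr=9 lookahead=) remaining=[) ) $]
Step 18: reduce F->num. Stack=[E - ( E + ( F] ptr=9 lookahead=) remaining=[) ) $]
Step 19: reduce T->F. Stack=[E - ( E + ( T] ptr=9 lookahead=) remaining=[) ) $]
Step 20: reduce E->T. Stack=[E - ( E + ( E] ptr=9 lookahead=) remaining=[) ) $]
Step 21: shift ). Stack=[E - ( E + ( E )] ptr=10 lookahead=) remaining=[) $]
Step 22: reduce F->( E ). Stack=[E - ( E + F] ptr=10 lookahead=) remaining=[) $]
Step 23: reduce T->F. Stack=[E - ( E + T] ptr=10 lookahead=) remaining=[) $]
Step 24: reduce E->E + T. Stack=[E - ( E] ptr=10 lookahead=) remaining=[) $]
Step 25: shift ). Stack=[E - ( E )] ptr=11 lookahead=$ remaining=[$]
Step 26: reduce F->( E ). Stack=[E - F] ptr=11 lookahead=$ remaining=[$]
Step 27: reduce T->F. Stack=[E - T] ptr=11 lookahead=$ remaining=[$]
Step 28: reduce E->E - T. Stack=[E] ptr=11 lookahead=$ remaining=[$]
Step 29: accept. Stack=[E] ptr=11 lookahead=$ remaining=[$]

Answer: 6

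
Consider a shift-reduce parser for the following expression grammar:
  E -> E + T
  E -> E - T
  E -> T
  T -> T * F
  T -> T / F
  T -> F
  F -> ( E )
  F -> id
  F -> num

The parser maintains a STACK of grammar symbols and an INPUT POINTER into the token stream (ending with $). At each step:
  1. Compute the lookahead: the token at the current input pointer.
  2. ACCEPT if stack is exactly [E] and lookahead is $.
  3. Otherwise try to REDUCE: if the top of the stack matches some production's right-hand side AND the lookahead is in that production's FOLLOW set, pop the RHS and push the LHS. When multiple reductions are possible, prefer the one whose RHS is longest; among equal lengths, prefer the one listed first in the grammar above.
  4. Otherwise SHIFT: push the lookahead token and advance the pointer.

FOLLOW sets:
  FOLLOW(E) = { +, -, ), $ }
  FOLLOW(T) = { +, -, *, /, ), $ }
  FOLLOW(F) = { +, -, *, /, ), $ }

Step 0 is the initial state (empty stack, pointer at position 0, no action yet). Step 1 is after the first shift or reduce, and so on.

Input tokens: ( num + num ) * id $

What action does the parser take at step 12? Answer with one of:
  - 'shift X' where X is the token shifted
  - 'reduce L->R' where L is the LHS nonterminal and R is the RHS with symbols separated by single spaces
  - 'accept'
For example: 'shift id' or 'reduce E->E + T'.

Answer: reduce F->( E )

Derivation:
Step 1: shift (. Stack=[(] ptr=1 lookahead=num remaining=[num + num ) * id $]
Step 2: shift num. Stack=[( num] ptr=2 lookahead=+ remaining=[+ num ) * id $]
Step 3: reduce F->num. Stack=[( F] ptr=2 lookahead=+ remaining=[+ num ) * id $]
Step 4: reduce T->F. Stack=[( T] ptr=2 lookahead=+ remaining=[+ num ) * id $]
Step 5: reduce E->T. Stack=[( E] ptr=2 lookahead=+ remaining=[+ num ) * id $]
Step 6: shift +. Stack=[( E +] ptr=3 lookahead=num remaining=[num ) * id $]
Step 7: shift num. Stack=[( E + num] ptr=4 lookahead=) remaining=[) * id $]
Step 8: reduce F->num. Stack=[( E + F] ptr=4 lookahead=) remaining=[) * id $]
Step 9: reduce T->F. Stack=[( E + T] ptr=4 lookahead=) remaining=[) * id $]
Step 10: reduce E->E + T. Stack=[( E] ptr=4 lookahead=) remaining=[) * id $]
Step 11: shift ). Stack=[( E )] ptr=5 lookahead=* remaining=[* id $]
Step 12: reduce F->( E ). Stack=[F] ptr=5 lookahead=* remaining=[* id $]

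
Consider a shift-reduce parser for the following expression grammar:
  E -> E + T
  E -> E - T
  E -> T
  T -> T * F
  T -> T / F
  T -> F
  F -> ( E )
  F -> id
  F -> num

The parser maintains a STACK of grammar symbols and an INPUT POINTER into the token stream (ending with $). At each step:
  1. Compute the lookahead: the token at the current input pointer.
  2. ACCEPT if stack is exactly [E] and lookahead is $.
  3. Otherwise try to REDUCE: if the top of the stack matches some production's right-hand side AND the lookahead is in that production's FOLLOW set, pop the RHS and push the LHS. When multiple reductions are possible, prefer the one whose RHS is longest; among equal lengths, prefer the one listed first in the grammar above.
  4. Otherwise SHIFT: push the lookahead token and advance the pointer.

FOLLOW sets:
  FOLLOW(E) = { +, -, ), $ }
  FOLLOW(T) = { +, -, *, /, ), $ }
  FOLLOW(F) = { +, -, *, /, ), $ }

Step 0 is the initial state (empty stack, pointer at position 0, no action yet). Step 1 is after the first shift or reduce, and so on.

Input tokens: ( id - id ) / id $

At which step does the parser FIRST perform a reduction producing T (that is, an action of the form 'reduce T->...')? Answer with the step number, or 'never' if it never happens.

Step 1: shift (. Stack=[(] ptr=1 lookahead=id remaining=[id - id ) / id $]
Step 2: shift id. Stack=[( id] ptr=2 lookahead=- remaining=[- id ) / id $]
Step 3: reduce F->id. Stack=[( F] ptr=2 lookahead=- remaining=[- id ) / id $]
Step 4: reduce T->F. Stack=[( T] ptr=2 lookahead=- remaining=[- id ) / id $]

Answer: 4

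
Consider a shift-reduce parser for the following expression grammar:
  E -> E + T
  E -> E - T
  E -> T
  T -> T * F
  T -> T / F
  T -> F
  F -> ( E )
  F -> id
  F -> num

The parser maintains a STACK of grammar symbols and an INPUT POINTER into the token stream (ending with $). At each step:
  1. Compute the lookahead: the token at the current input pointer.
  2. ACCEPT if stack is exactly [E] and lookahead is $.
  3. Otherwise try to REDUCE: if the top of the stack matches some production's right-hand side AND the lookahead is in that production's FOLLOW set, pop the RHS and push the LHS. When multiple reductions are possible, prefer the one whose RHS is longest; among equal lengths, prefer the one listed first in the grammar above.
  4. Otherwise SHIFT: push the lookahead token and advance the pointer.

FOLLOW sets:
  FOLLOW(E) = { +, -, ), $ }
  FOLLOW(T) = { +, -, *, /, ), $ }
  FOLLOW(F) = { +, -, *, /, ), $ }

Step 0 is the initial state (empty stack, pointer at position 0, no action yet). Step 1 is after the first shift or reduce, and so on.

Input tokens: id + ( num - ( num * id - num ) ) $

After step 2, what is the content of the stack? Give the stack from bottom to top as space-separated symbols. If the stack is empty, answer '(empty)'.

Step 1: shift id. Stack=[id] ptr=1 lookahead=+ remaining=[+ ( num - ( num * id - num ) ) $]
Step 2: reduce F->id. Stack=[F] ptr=1 lookahead=+ remaining=[+ ( num - ( num * id - num ) ) $]

Answer: F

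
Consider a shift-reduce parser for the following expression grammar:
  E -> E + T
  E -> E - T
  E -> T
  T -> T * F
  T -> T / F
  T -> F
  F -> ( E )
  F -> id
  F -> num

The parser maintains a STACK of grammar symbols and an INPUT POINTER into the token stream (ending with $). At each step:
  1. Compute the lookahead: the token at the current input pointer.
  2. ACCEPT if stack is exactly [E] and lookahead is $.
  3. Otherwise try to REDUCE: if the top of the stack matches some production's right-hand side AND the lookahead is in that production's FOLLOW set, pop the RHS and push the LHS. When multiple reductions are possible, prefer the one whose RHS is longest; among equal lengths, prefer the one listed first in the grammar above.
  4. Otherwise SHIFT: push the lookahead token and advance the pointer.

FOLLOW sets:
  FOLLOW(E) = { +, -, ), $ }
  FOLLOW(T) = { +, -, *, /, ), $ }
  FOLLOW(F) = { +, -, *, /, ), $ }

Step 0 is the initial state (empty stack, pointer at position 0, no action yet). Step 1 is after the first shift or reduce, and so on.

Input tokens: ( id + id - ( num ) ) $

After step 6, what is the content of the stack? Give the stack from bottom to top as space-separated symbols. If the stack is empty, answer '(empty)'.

Step 1: shift (. Stack=[(] ptr=1 lookahead=id remaining=[id + id - ( num ) ) $]
Step 2: shift id. Stack=[( id] ptr=2 lookahead=+ remaining=[+ id - ( num ) ) $]
Step 3: reduce F->id. Stack=[( F] ptr=2 lookahead=+ remaining=[+ id - ( num ) ) $]
Step 4: reduce T->F. Stack=[( T] ptr=2 lookahead=+ remaining=[+ id - ( num ) ) $]
Step 5: reduce E->T. Stack=[( E] ptr=2 lookahead=+ remaining=[+ id - ( num ) ) $]
Step 6: shift +. Stack=[( E +] ptr=3 lookahead=id remaining=[id - ( num ) ) $]

Answer: ( E +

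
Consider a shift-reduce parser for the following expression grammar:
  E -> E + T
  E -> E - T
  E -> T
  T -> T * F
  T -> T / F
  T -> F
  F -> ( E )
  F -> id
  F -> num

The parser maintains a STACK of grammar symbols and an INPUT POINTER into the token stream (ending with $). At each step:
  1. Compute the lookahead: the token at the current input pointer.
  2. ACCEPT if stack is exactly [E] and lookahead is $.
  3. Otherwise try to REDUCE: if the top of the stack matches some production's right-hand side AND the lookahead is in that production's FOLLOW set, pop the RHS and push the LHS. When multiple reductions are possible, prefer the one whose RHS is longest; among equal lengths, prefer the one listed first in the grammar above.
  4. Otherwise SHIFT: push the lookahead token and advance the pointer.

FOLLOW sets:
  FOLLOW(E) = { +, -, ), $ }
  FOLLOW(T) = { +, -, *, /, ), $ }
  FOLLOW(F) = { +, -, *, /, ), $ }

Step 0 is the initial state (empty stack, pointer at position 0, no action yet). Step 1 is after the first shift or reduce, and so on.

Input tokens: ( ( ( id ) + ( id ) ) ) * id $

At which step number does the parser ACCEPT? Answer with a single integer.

Step 1: shift (. Stack=[(] ptr=1 lookahead=( remaining=[( ( id ) + ( id ) ) ) * id $]
Step 2: shift (. Stack=[( (] ptr=2 lookahead=( remaining=[( id ) + ( id ) ) ) * id $]
Step 3: shift (. Stack=[( ( (] ptr=3 lookahead=id remaining=[id ) + ( id ) ) ) * id $]
Step 4: shift id. Stack=[( ( ( id] ptr=4 lookahead=) remaining=[) + ( id ) ) ) * id $]
Step 5: reduce F->id. Stack=[( ( ( F] ptr=4 lookahead=) remaining=[) + ( id ) ) ) * id $]
Step 6: reduce T->F. Stack=[( ( ( T] ptr=4 lookahead=) remaining=[) + ( id ) ) ) * id $]
Step 7: reduce E->T. Stack=[( ( ( E] ptr=4 lookahead=) remaining=[) + ( id ) ) ) * id $]
Step 8: shift ). Stack=[( ( ( E )] ptr=5 lookahead=+ remaining=[+ ( id ) ) ) * id $]
Step 9: reduce F->( E ). Stack=[( ( F] ptr=5 lookahead=+ remaining=[+ ( id ) ) ) * id $]
Step 10: reduce T->F. Stack=[( ( T] ptr=5 lookahead=+ remaining=[+ ( id ) ) ) * id $]
Step 11: reduce E->T. Stack=[( ( E] ptr=5 lookahead=+ remaining=[+ ( id ) ) ) * id $]
Step 12: shift +. Stack=[( ( E +] ptr=6 lookahead=( remaining=[( id ) ) ) * id $]
Step 13: shift (. Stack=[( ( E + (] ptr=7 lookahead=id remaining=[id ) ) ) * id $]
Step 14: shift id. Stack=[( ( E + ( id] ptr=8 lookahead=) remaining=[) ) ) * id $]
Step 15: reduce F->id. Stack=[( ( E + ( F] ptr=8 lookahead=) remaining=[) ) ) * id $]
Step 16: reduce T->F. Stack=[( ( E + ( T] ptr=8 lookahead=) remaining=[) ) ) * id $]
Step 17: reduce E->T. Stack=[( ( E + ( E] ptr=8 lookahead=) remaining=[) ) ) * id $]
Step 18: shift ). Stack=[( ( E + ( E )] ptr=9 lookahead=) remaining=[) ) * id $]
Step 19: reduce F->( E ). Stack=[( ( E + F] ptr=9 lookahead=) remaining=[) ) * id $]
Step 20: reduce T->F. Stack=[( ( E + T] ptr=9 lookahead=) remaining=[) ) * id $]
Step 21: reduce E->E + T. Stack=[( ( E] ptr=9 lookahead=) remaining=[) ) * id $]
Step 22: shift ). Stack=[( ( E )] ptr=10 lookahead=) remaining=[) * id $]
Step 23: reduce F->( E ). Stack=[( F] ptr=10 lookahead=) remaining=[) * id $]
Step 24: reduce T->F. Stack=[( T] ptr=10 lookahead=) remaining=[) * id $]
Step 25: reduce E->T. Stack=[( E] ptr=10 lookahead=) remaining=[) * id $]
Step 26: shift ). Stack=[( E )] ptr=11 lookahead=* remaining=[* id $]
Step 27: reduce F->( E ). Stack=[F] ptr=11 lookahead=* remaining=[* id $]
Step 28: reduce T->F. Stack=[T] ptr=11 lookahead=* remaining=[* id $]
Step 29: shift *. Stack=[T *] ptr=12 lookahead=id remaining=[id $]
Step 30: shift id. Stack=[T * id] ptr=13 lookahead=$ remaining=[$]
Step 31: reduce F->id. Stack=[T * F] ptr=13 lookahead=$ remaining=[$]
Step 32: reduce T->T * F. Stack=[T] ptr=13 lookahead=$ remaining=[$]
Step 33: reduce E->T. Stack=[E] ptr=13 lookahead=$ remaining=[$]
Step 34: accept. Stack=[E] ptr=13 lookahead=$ remaining=[$]

Answer: 34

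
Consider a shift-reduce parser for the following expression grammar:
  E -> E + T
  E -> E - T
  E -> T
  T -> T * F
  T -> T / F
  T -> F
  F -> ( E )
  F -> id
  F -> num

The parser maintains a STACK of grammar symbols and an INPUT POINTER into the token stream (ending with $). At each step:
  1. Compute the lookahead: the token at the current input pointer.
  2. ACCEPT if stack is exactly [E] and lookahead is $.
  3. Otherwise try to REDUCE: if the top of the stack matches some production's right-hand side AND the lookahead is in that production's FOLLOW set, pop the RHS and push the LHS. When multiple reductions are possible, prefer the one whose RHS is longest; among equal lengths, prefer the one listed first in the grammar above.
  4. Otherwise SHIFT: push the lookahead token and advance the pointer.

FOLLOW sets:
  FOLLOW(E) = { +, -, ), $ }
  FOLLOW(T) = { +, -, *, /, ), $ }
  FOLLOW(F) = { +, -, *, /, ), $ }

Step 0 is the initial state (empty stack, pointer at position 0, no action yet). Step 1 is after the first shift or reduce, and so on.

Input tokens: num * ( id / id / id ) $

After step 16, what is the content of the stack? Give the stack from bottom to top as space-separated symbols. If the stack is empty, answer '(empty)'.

Step 1: shift num. Stack=[num] ptr=1 lookahead=* remaining=[* ( id / id / id ) $]
Step 2: reduce F->num. Stack=[F] ptr=1 lookahead=* remaining=[* ( id / id / id ) $]
Step 3: reduce T->F. Stack=[T] ptr=1 lookahead=* remaining=[* ( id / id / id ) $]
Step 4: shift *. Stack=[T *] ptr=2 lookahead=( remaining=[( id / id / id ) $]
Step 5: shift (. Stack=[T * (] ptr=3 lookahead=id remaining=[id / id / id ) $]
Step 6: shift id. Stack=[T * ( id] ptr=4 lookahead=/ remaining=[/ id / id ) $]
Step 7: reduce F->id. Stack=[T * ( F] ptr=4 lookahead=/ remaining=[/ id / id ) $]
Step 8: reduce T->F. Stack=[T * ( T] ptr=4 lookahead=/ remaining=[/ id / id ) $]
Step 9: shift /. Stack=[T * ( T /] ptr=5 lookahead=id remaining=[id / id ) $]
Step 10: shift id. Stack=[T * ( T / id] ptr=6 lookahead=/ remaining=[/ id ) $]
Step 11: reduce F->id. Stack=[T * ( T / F] ptr=6 lookahead=/ remaining=[/ id ) $]
Step 12: reduce T->T / F. Stack=[T * ( T] ptr=6 lookahead=/ remaining=[/ id ) $]
Step 13: shift /. Stack=[T * ( T /] ptr=7 lookahead=id remaining=[id ) $]
Step 14: shift id. Stack=[T * ( T / id] ptr=8 lookahead=) remaining=[) $]
Step 15: reduce F->id. Stack=[T * ( T / F] ptr=8 lookahead=) remaining=[) $]
Step 16: reduce T->T / F. Stack=[T * ( T] ptr=8 lookahead=) remaining=[) $]

Answer: T * ( T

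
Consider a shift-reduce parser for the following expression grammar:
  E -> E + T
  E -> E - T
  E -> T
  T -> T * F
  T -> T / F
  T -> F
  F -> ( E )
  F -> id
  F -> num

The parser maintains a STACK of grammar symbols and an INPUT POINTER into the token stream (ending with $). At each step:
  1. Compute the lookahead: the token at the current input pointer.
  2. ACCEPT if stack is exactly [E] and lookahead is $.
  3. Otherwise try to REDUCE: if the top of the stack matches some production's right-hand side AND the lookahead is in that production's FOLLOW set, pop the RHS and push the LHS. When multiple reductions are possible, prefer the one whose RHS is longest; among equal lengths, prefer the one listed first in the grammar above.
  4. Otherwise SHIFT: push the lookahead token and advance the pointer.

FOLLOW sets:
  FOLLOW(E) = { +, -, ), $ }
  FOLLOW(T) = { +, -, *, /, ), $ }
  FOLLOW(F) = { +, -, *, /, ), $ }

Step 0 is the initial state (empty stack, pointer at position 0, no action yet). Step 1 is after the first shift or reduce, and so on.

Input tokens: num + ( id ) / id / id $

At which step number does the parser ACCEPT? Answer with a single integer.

Answer: 23

Derivation:
Step 1: shift num. Stack=[num] ptr=1 lookahead=+ remaining=[+ ( id ) / id / id $]
Step 2: reduce F->num. Stack=[F] ptr=1 lookahead=+ remaining=[+ ( id ) / id / id $]
Step 3: reduce T->F. Stack=[T] ptr=1 lookahead=+ remaining=[+ ( id ) / id / id $]
Step 4: reduce E->T. Stack=[E] ptr=1 lookahead=+ remaining=[+ ( id ) / id / id $]
Step 5: shift +. Stack=[E +] ptr=2 lookahead=( remaining=[( id ) / id / id $]
Step 6: shift (. Stack=[E + (] ptr=3 lookahead=id remaining=[id ) / id / id $]
Step 7: shift id. Stack=[E + ( id] ptr=4 lookahead=) remaining=[) / id / id $]
Step 8: reduce F->id. Stack=[E + ( F] ptr=4 lookahead=) remaining=[) / id / id $]
Step 9: reduce T->F. Stack=[E + ( T] ptr=4 lookahead=) remaining=[) / id / id $]
Step 10: reduce E->T. Stack=[E + ( E] ptr=4 lookahead=) remaining=[) / id / id $]
Step 11: shift ). Stack=[E + ( E )] ptr=5 lookahead=/ remaining=[/ id / id $]
Step 12: reduce F->( E ). Stack=[E + F] ptr=5 lookahead=/ remaining=[/ id / id $]
Step 13: reduce T->F. Stack=[E + T] ptr=5 lookahead=/ remaining=[/ id / id $]
Step 14: shift /. Stack=[E + T /] ptr=6 lookahead=id remaining=[id / id $]
Step 15: shift id. Stack=[E + T / id] ptr=7 lookahead=/ remaining=[/ id $]
Step 16: reduce F->id. Stack=[E + T / F] ptr=7 lookahead=/ remaining=[/ id $]
Step 17: reduce T->T / F. Stack=[E + T] ptr=7 lookahead=/ remaining=[/ id $]
Step 18: shift /. Stack=[E + T /] ptr=8 lookahead=id remaining=[id $]
Step 19: shift id. Stack=[E + T / id] ptr=9 lookahead=$ remaining=[$]
Step 20: reduce F->id. Stack=[E + T / F] ptr=9 lookahead=$ remaining=[$]
Step 21: reduce T->T / F. Stack=[E + T] ptr=9 lookahead=$ remaining=[$]
Step 22: reduce E->E + T. Stack=[E] ptr=9 lookahead=$ remaining=[$]
Step 23: accept. Stack=[E] ptr=9 lookahead=$ remaining=[$]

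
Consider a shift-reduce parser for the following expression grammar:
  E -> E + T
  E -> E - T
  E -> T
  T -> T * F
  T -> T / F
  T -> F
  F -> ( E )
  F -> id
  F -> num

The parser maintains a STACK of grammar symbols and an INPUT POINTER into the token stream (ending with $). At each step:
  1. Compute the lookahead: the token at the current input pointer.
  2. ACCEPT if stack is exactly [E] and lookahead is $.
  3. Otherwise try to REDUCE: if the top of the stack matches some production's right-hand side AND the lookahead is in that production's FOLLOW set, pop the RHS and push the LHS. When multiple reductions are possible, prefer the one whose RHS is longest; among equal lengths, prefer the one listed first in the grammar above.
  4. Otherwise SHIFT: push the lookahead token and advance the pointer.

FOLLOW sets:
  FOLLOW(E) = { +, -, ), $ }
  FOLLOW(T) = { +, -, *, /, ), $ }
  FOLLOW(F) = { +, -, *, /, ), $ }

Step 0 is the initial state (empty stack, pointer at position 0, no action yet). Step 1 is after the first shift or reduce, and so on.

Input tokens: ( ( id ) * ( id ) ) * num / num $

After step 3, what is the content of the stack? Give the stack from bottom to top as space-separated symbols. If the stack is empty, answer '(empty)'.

Answer: ( ( id

Derivation:
Step 1: shift (. Stack=[(] ptr=1 lookahead=( remaining=[( id ) * ( id ) ) * num / num $]
Step 2: shift (. Stack=[( (] ptr=2 lookahead=id remaining=[id ) * ( id ) ) * num / num $]
Step 3: shift id. Stack=[( ( id] ptr=3 lookahead=) remaining=[) * ( id ) ) * num / num $]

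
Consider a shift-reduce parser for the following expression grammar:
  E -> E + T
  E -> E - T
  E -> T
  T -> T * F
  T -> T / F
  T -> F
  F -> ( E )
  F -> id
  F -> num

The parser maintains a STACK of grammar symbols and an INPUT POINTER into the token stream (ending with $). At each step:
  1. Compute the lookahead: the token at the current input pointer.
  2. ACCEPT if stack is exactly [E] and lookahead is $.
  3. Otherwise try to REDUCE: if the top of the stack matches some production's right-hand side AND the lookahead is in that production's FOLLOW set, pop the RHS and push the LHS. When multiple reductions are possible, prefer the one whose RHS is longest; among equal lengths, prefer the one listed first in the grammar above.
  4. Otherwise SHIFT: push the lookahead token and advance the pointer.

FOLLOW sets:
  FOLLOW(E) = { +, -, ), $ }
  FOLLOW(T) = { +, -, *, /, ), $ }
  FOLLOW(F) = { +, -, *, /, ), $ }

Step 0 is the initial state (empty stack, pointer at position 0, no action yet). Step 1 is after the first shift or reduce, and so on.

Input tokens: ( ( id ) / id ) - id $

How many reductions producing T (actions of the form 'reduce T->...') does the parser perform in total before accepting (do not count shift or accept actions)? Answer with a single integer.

Step 1: shift (. Stack=[(] ptr=1 lookahead=( remaining=[( id ) / id ) - id $]
Step 2: shift (. Stack=[( (] ptr=2 lookahead=id remaining=[id ) / id ) - id $]
Step 3: shift id. Stack=[( ( id] ptr=3 lookahead=) remaining=[) / id ) - id $]
Step 4: reduce F->id. Stack=[( ( F] ptr=3 lookahead=) remaining=[) / id ) - id $]
Step 5: reduce T->F. Stack=[( ( T] ptr=3 lookahead=) remaining=[) / id ) - id $]
Step 6: reduce E->T. Stack=[( ( E] ptr=3 lookahead=) remaining=[) / id ) - id $]
Step 7: shift ). Stack=[( ( E )] ptr=4 lookahead=/ remaining=[/ id ) - id $]
Step 8: reduce F->( E ). Stack=[( F] ptr=4 lookahead=/ remaining=[/ id ) - id $]
Step 9: reduce T->F. Stack=[( T] ptr=4 lookahead=/ remaining=[/ id ) - id $]
Step 10: shift /. Stack=[( T /] ptr=5 lookahead=id remaining=[id ) - id $]
Step 11: shift id. Stack=[( T / id] ptr=6 lookahead=) remaining=[) - id $]
Step 12: reduce F->id. Stack=[( T / F] ptr=6 lookahead=) remaining=[) - id $]
Step 13: reduce T->T / F. Stack=[( T] ptr=6 lookahead=) remaining=[) - id $]
Step 14: reduce E->T. Stack=[( E] ptr=6 lookahead=) remaining=[) - id $]
Step 15: shift ). Stack=[( E )] ptr=7 lookahead=- remaining=[- id $]
Step 16: reduce F->( E ). Stack=[F] ptr=7 lookahead=- remaining=[- id $]
Step 17: reduce T->F. Stack=[T] ptr=7 lookahead=- remaining=[- id $]
Step 18: reduce E->T. Stack=[E] ptr=7 lookahead=- remaining=[- id $]
Step 19: shift -. Stack=[E -] ptr=8 lookahead=id remaining=[id $]
Step 20: shift id. Stack=[E - id] ptr=9 lookahead=$ remaining=[$]
Step 21: reduce F->id. Stack=[E - F] ptr=9 lookahead=$ remaining=[$]
Step 22: reduce T->F. Stack=[E - T] ptr=9 lookahead=$ remaining=[$]
Step 23: reduce E->E - T. Stack=[E] ptr=9 lookahead=$ remaining=[$]
Step 24: accept. Stack=[E] ptr=9 lookahead=$ remaining=[$]

Answer: 5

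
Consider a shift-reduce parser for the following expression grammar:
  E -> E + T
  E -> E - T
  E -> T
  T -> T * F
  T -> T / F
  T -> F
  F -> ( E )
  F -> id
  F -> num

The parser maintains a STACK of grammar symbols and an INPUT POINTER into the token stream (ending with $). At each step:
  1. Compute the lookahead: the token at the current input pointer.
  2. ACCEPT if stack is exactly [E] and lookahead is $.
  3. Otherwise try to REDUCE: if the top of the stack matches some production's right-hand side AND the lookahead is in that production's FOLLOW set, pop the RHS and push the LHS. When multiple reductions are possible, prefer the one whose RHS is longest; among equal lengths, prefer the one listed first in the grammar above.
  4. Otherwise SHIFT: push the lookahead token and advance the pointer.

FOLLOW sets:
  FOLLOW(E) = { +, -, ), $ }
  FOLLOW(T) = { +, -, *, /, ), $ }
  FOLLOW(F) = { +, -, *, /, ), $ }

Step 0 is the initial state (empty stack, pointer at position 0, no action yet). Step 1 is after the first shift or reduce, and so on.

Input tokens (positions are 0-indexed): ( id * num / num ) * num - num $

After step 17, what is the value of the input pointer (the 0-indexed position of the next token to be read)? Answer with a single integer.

Answer: 8

Derivation:
Step 1: shift (. Stack=[(] ptr=1 lookahead=id remaining=[id * num / num ) * num - num $]
Step 2: shift id. Stack=[( id] ptr=2 lookahead=* remaining=[* num / num ) * num - num $]
Step 3: reduce F->id. Stack=[( F] ptr=2 lookahead=* remaining=[* num / num ) * num - num $]
Step 4: reduce T->F. Stack=[( T] ptr=2 lookahead=* remaining=[* num / num ) * num - num $]
Step 5: shift *. Stack=[( T *] ptr=3 lookahead=num remaining=[num / num ) * num - num $]
Step 6: shift num. Stack=[( T * num] ptr=4 lookahead=/ remaining=[/ num ) * num - num $]
Step 7: reduce F->num. Stack=[( T * F] ptr=4 lookahead=/ remaining=[/ num ) * num - num $]
Step 8: reduce T->T * F. Stack=[( T] ptr=4 lookahead=/ remaining=[/ num ) * num - num $]
Step 9: shift /. Stack=[( T /] ptr=5 lookahead=num remaining=[num ) * num - num $]
Step 10: shift num. Stack=[( T / num] ptr=6 lookahead=) remaining=[) * num - num $]
Step 11: reduce F->num. Stack=[( T / F] ptr=6 lookahead=) remaining=[) * num - num $]
Step 12: reduce T->T / F. Stack=[( T] ptr=6 lookahead=) remaining=[) * num - num $]
Step 13: reduce E->T. Stack=[( E] ptr=6 lookahead=) remaining=[) * num - num $]
Step 14: shift ). Stack=[( E )] ptr=7 lookahead=* remaining=[* num - num $]
Step 15: reduce F->( E ). Stack=[F] ptr=7 lookahead=* remaining=[* num - num $]
Step 16: reduce T->F. Stack=[T] ptr=7 lookahead=* remaining=[* num - num $]
Step 17: shift *. Stack=[T *] ptr=8 lookahead=num remaining=[num - num $]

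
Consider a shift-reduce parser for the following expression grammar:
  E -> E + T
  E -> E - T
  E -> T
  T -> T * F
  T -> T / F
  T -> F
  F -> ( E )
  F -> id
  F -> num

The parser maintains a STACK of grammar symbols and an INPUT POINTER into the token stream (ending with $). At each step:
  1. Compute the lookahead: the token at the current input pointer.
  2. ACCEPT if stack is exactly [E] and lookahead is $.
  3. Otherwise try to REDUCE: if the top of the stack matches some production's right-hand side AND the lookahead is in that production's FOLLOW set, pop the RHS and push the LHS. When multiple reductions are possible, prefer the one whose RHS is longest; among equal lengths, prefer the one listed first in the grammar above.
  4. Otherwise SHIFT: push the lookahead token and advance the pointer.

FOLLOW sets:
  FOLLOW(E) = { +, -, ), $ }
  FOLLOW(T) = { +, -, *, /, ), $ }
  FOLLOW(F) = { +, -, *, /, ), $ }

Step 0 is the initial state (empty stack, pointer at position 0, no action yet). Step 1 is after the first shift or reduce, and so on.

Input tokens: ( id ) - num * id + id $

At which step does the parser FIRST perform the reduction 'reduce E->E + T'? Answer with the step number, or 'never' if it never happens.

Step 1: shift (. Stack=[(] ptr=1 lookahead=id remaining=[id ) - num * id + id $]
Step 2: shift id. Stack=[( id] ptr=2 lookahead=) remaining=[) - num * id + id $]
Step 3: reduce F->id. Stack=[( F] ptr=2 lookahead=) remaining=[) - num * id + id $]
Step 4: reduce T->F. Stack=[( T] ptr=2 lookahead=) remaining=[) - num * id + id $]
Step 5: reduce E->T. Stack=[( E] ptr=2 lookahead=) remaining=[) - num * id + id $]
Step 6: shift ). Stack=[( E )] ptr=3 lookahead=- remaining=[- num * id + id $]
Step 7: reduce F->( E ). Stack=[F] ptr=3 lookahead=- remaining=[- num * id + id $]
Step 8: reduce T->F. Stack=[T] ptr=3 lookahead=- remaining=[- num * id + id $]
Step 9: reduce E->T. Stack=[E] ptr=3 lookahead=- remaining=[- num * id + id $]
Step 10: shift -. Stack=[E -] ptr=4 lookahead=num remaining=[num * id + id $]
Step 11: shift num. Stack=[E - num] ptr=5 lookahead=* remaining=[* id + id $]
Step 12: reduce F->num. Stack=[E - F] ptr=5 lookahead=* remaining=[* id + id $]
Step 13: reduce T->F. Stack=[E - T] ptr=5 lookahead=* remaining=[* id + id $]
Step 14: shift *. Stack=[E - T *] ptr=6 lookahead=id remaining=[id + id $]
Step 15: shift id. Stack=[E - T * id] ptr=7 lookahead=+ remaining=[+ id $]
Step 16: reduce F->id. Stack=[E - T * F] ptr=7 lookahead=+ remaining=[+ id $]
Step 17: reduce T->T * F. Stack=[E - T] ptr=7 lookahead=+ remaining=[+ id $]
Step 18: reduce E->E - T. Stack=[E] ptr=7 lookahead=+ remaining=[+ id $]
Step 19: shift +. Stack=[E +] ptr=8 lookahead=id remaining=[id $]
Step 20: shift id. Stack=[E + id] ptr=9 lookahead=$ remaining=[$]
Step 21: reduce F->id. Stack=[E + F] ptr=9 lookahead=$ remaining=[$]
Step 22: reduce T->F. Stack=[E + T] ptr=9 lookahead=$ remaining=[$]
Step 23: reduce E->E + T. Stack=[E] ptr=9 lookahead=$ remaining=[$]

Answer: 23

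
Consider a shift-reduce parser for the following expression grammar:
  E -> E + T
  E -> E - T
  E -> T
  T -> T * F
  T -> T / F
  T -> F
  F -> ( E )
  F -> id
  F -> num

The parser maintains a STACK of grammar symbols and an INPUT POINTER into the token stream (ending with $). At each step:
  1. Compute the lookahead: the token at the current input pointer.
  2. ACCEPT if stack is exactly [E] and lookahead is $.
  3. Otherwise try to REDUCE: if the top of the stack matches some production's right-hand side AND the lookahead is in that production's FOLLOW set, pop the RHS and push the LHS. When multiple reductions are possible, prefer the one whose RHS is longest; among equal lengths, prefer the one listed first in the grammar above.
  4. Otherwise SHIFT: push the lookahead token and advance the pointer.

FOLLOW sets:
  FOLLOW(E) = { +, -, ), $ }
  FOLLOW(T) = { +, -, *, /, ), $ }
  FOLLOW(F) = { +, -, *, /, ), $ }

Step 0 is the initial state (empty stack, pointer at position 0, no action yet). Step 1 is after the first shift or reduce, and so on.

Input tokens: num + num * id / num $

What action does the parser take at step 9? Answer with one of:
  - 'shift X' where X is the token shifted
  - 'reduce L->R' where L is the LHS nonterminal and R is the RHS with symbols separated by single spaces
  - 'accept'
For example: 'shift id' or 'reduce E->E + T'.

Step 1: shift num. Stack=[num] ptr=1 lookahead=+ remaining=[+ num * id / num $]
Step 2: reduce F->num. Stack=[F] ptr=1 lookahead=+ remaining=[+ num * id / num $]
Step 3: reduce T->F. Stack=[T] ptr=1 lookahead=+ remaining=[+ num * id / num $]
Step 4: reduce E->T. Stack=[E] ptr=1 lookahead=+ remaining=[+ num * id / num $]
Step 5: shift +. Stack=[E +] ptr=2 lookahead=num remaining=[num * id / num $]
Step 6: shift num. Stack=[E + num] ptr=3 lookahead=* remaining=[* id / num $]
Step 7: reduce F->num. Stack=[E + F] ptr=3 lookahead=* remaining=[* id / num $]
Step 8: reduce T->F. Stack=[E + T] ptr=3 lookahead=* remaining=[* id / num $]
Step 9: shift *. Stack=[E + T *] ptr=4 lookahead=id remaining=[id / num $]

Answer: shift *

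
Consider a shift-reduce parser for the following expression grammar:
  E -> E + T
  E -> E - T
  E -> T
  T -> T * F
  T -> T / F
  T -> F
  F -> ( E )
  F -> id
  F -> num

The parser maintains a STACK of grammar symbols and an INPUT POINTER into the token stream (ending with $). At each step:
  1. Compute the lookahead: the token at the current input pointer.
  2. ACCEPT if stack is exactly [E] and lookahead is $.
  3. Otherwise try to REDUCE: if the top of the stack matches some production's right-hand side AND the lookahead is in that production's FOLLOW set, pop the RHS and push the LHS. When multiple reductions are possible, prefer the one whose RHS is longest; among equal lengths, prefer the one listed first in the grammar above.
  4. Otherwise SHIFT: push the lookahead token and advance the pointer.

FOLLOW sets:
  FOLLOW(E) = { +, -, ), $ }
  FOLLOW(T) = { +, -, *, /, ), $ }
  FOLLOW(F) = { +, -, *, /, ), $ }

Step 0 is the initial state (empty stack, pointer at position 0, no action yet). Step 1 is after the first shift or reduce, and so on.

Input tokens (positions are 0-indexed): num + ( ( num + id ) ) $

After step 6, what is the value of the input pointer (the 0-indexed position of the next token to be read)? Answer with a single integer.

Answer: 3

Derivation:
Step 1: shift num. Stack=[num] ptr=1 lookahead=+ remaining=[+ ( ( num + id ) ) $]
Step 2: reduce F->num. Stack=[F] ptr=1 lookahead=+ remaining=[+ ( ( num + id ) ) $]
Step 3: reduce T->F. Stack=[T] ptr=1 lookahead=+ remaining=[+ ( ( num + id ) ) $]
Step 4: reduce E->T. Stack=[E] ptr=1 lookahead=+ remaining=[+ ( ( num + id ) ) $]
Step 5: shift +. Stack=[E +] ptr=2 lookahead=( remaining=[( ( num + id ) ) $]
Step 6: shift (. Stack=[E + (] ptr=3 lookahead=( remaining=[( num + id ) ) $]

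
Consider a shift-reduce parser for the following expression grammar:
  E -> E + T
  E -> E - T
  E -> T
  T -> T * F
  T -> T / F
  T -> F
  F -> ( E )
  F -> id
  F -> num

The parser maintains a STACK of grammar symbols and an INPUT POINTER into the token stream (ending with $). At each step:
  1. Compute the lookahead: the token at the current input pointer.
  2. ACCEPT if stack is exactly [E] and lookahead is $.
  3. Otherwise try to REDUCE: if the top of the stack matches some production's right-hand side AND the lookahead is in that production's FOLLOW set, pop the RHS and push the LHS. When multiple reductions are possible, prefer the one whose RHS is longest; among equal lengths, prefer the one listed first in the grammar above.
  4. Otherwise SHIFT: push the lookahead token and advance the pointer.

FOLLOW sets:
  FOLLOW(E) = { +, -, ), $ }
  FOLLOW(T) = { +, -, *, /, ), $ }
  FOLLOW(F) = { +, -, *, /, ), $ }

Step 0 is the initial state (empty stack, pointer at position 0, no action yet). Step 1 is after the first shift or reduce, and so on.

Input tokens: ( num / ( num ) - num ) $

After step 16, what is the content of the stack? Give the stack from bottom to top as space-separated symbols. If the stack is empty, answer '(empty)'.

Step 1: shift (. Stack=[(] ptr=1 lookahead=num remaining=[num / ( num ) - num ) $]
Step 2: shift num. Stack=[( num] ptr=2 lookahead=/ remaining=[/ ( num ) - num ) $]
Step 3: reduce F->num. Stack=[( F] ptr=2 lookahead=/ remaining=[/ ( num ) - num ) $]
Step 4: reduce T->F. Stack=[( T] ptr=2 lookahead=/ remaining=[/ ( num ) - num ) $]
Step 5: shift /. Stack=[( T /] ptr=3 lookahead=( remaining=[( num ) - num ) $]
Step 6: shift (. Stack=[( T / (] ptr=4 lookahead=num remaining=[num ) - num ) $]
Step 7: shift num. Stack=[( T / ( num] ptr=5 lookahead=) remaining=[) - num ) $]
Step 8: reduce F->num. Stack=[( T / ( F] ptr=5 lookahead=) remaining=[) - num ) $]
Step 9: reduce T->F. Stack=[( T / ( T] ptr=5 lookahead=) remaining=[) - num ) $]
Step 10: reduce E->T. Stack=[( T / ( E] ptr=5 lookahead=) remaining=[) - num ) $]
Step 11: shift ). Stack=[( T / ( E )] ptr=6 lookahead=- remaining=[- num ) $]
Step 12: reduce F->( E ). Stack=[( T / F] ptr=6 lookahead=- remaining=[- num ) $]
Step 13: reduce T->T / F. Stack=[( T] ptr=6 lookahead=- remaining=[- num ) $]
Step 14: reduce E->T. Stack=[( E] ptr=6 lookahead=- remaining=[- num ) $]
Step 15: shift -. Stack=[( E -] ptr=7 lookahead=num remaining=[num ) $]
Step 16: shift num. Stack=[( E - num] ptr=8 lookahead=) remaining=[) $]

Answer: ( E - num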